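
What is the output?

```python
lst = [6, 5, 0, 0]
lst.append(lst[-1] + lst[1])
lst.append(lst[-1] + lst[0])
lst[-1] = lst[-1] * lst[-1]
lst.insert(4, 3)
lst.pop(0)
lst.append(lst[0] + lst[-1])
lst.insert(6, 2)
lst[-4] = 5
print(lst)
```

append lst[-1]+lst[1] = 0+5 = 5 → [6, 5, 0, 0, 5]
append lst[-1]+lst[0] = 5+6 = 11 → [6, 5, 0, 0, 5, 11]
lst[-1] = lst[-1]*lst[-1] = 11*11 = 121 → [6, 5, 0, 0, 5, 121]
insert 3 at 4 → [6, 5, 0, 0, 3, 5, 121]
pop(0) removes 6 → [5, 0, 0, 3, 5, 121]
append lst[0]+lst[-1] = 5+121 = 126 → [5, 0, 0, 3, 5, 121, 126]
insert 2 at 6 → [5, 0, 0, 3, 5, 121, 2, 126]
lst[-4] = 5 → [5, 0, 0, 3, 5, 121, 2, 126]

[5, 0, 0, 3, 5, 121, 2, 126]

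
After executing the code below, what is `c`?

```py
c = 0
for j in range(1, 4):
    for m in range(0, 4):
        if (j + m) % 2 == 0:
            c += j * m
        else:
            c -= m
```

12

j=1,m=0: odd sum, c = 0-0 = 0
j=1,m=1: even sum, c = 0+1 = 1
j=1,m=2: odd sum, c = 1-2 = -1
j=1,m=3: even sum, c = (-1)+3 = 2
j=2,m=0: even sum, c = 2+0 = 2
j=2,m=1: odd sum, c = 2-1 = 1
j=2,m=2: even sum, c = 1+4 = 5
j=2,m=3: odd sum, c = 5-3 = 2
j=3,m=0: odd sum, c = 2-0 = 2
j=3,m=1: even sum, c = 2+3 = 5
j=3,m=2: odd sum, c = 5-2 = 3
j=3,m=3: even sum, c = 3+9 = 12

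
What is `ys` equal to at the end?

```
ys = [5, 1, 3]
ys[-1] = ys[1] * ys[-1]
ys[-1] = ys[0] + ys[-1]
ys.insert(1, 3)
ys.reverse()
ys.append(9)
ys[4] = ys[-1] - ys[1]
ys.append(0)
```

ys[-1] = ys[1]*ys[-1] = 1*3 = 3 → [5, 1, 3]
ys[-1] = ys[0]+ys[-1] = 5+3 = 8 → [5, 1, 8]
insert 3 at 1 → [5, 3, 1, 8]
reverse → [8, 1, 3, 5]
append 9 → [8, 1, 3, 5, 9]
ys[4] = ys[-1]-ys[1] = 9-1 = 8 → [8, 1, 3, 5, 8]
append 0 → [8, 1, 3, 5, 8, 0]

[8, 1, 3, 5, 8, 0]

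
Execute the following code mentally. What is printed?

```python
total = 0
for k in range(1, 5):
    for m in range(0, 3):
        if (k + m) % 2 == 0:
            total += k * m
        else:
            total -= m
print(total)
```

k=1,m=0: odd sum, total = 0-0 = 0
k=1,m=1: even sum, total = 0+1 = 1
k=1,m=2: odd sum, total = 1-2 = -1
k=2,m=0: even sum, total = (-1)+0 = -1
k=2,m=1: odd sum, total = (-1)-1 = -2
k=2,m=2: even sum, total = (-2)+4 = 2
k=3,m=0: odd sum, total = 2-0 = 2
k=3,m=1: even sum, total = 2+3 = 5
k=3,m=2: odd sum, total = 5-2 = 3
k=4,m=0: even sum, total = 3+0 = 3
k=4,m=1: odd sum, total = 3-1 = 2
k=4,m=2: even sum, total = 2+8 = 10

10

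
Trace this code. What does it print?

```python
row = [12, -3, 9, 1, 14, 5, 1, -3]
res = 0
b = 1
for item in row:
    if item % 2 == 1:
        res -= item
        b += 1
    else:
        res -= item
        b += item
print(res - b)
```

-69

item=12: not odd, res = 0-12 = -12; b=13
item=-3: odd, res = (-12)-(-3) = -9; b=14
item=9: odd, res = (-9)-9 = -18; b=15
item=1: odd, res = (-18)-1 = -19; b=16
item=14: not odd, res = (-19)-14 = -33; b=30
item=5: odd, res = (-33)-5 = -38; b=31
item=1: odd, res = (-38)-1 = -39; b=32
item=-3: odd, res = (-39)-(-3) = -36; b=33
res-b = (-36)-33 = -69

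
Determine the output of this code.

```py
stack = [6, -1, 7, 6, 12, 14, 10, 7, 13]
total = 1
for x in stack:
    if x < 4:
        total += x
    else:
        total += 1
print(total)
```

8

x=6: not <4, total = 1+1 = 2
x=-1: <4, total = 2+(-1) = 1
x=7: not <4, total = 1+1 = 2
x=6: not <4, total = 2+1 = 3
x=12: not <4, total = 3+1 = 4
x=14: not <4, total = 4+1 = 5
x=10: not <4, total = 5+1 = 6
x=7: not <4, total = 6+1 = 7
x=13: not <4, total = 7+1 = 8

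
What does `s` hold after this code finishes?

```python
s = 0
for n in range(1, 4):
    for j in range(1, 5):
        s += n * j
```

60

n=1,j=1: s = 0+1 = 1
n=1,j=2: s = 1+2 = 3
n=1,j=3: s = 3+3 = 6
n=1,j=4: s = 6+4 = 10
n=2,j=1: s = 10+2 = 12
n=2,j=2: s = 12+4 = 16
n=2,j=3: s = 16+6 = 22
n=2,j=4: s = 22+8 = 30
n=3,j=1: s = 30+3 = 33
n=3,j=2: s = 33+6 = 39
n=3,j=3: s = 39+9 = 48
n=3,j=4: s = 48+12 = 60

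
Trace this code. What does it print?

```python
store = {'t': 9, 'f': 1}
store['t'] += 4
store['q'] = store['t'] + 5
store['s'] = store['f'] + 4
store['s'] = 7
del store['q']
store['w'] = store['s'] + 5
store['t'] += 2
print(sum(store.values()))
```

35

store['t'] = 9+4 = 13 → {'t': 13, 'f': 1}
store['q'] = store['t']+5 = 18 → {'t': 13, 'f': 1, 'q': 18}
store['s'] = store['f']+4 = 5 → {'t': 13, 'f': 1, 'q': 18, 's': 5}
store['s'] = 7 → {'t': 13, 'f': 1, 'q': 18, 's': 7}
del 'q' → {'t': 13, 'f': 1, 's': 7}
store['w'] = store['s']+5 = 12 → {'t': 13, 'f': 1, 's': 7, 'w': 12}
store['t'] = 13+2 = 15 → {'t': 15, 'f': 1, 's': 7, 'w': 12}
sum of values = 35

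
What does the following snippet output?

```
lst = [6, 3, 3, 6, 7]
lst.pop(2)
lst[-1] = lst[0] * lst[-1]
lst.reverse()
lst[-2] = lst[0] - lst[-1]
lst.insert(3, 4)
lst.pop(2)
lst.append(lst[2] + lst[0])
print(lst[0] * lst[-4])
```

252

pop(2) removes 3 → [6, 3, 6, 7]
lst[-1] = lst[0]*lst[-1] = 6*7 = 42 → [6, 3, 6, 42]
reverse → [42, 6, 3, 6]
lst[-2] = lst[0]-lst[-1] = 42-6 = 36 → [42, 6, 36, 6]
insert 4 at 3 → [42, 6, 36, 4, 6]
pop(2) removes 36 → [42, 6, 4, 6]
append lst[2]+lst[0] = 4+42 = 46 → [42, 6, 4, 6, 46]
lst[0]*lst[-4] = 42*6 = 252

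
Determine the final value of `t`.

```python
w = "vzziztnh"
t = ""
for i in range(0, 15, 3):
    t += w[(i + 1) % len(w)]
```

'zzhzt'

i=0: add w[1]='z' → 'z'
i=3: add w[4]='z' → 'zz'
i=6: add w[7]='h' → 'zzh'
i=9: add w[2]='z' → 'zzhz'
i=12: add w[5]='t' → 'zzhzt'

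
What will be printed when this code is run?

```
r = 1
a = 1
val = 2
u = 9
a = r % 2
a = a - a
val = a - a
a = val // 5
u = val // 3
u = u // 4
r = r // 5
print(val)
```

a = 1%2 = 1
a = 1-1 = 0
val = 0-0 = 0
a = 0//5 = 0
u = 0//3 = 0
u = 0//4 = 0
r = 1//5 = 0

0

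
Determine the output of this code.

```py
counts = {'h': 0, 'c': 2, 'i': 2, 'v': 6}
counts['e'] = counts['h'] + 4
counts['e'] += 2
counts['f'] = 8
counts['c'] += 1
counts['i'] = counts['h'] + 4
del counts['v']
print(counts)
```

counts['e'] = counts['h']+4 = 4 → {'h': 0, 'c': 2, 'i': 2, 'v': 6, 'e': 4}
counts['e'] = 4+2 = 6 → {'h': 0, 'c': 2, 'i': 2, 'v': 6, 'e': 6}
counts['f'] = 8 → {'h': 0, 'c': 2, 'i': 2, 'v': 6, 'e': 6, 'f': 8}
counts['c'] = 2+1 = 3 → {'h': 0, 'c': 3, 'i': 2, 'v': 6, 'e': 6, 'f': 8}
counts['i'] = counts['h']+4 = 4 → {'h': 0, 'c': 3, 'i': 4, 'v': 6, 'e': 6, 'f': 8}
del 'v' → {'h': 0, 'c': 3, 'i': 4, 'e': 6, 'f': 8}

{'h': 0, 'c': 3, 'i': 4, 'e': 6, 'f': 8}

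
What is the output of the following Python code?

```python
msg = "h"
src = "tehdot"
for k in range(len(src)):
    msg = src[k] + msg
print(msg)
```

todheth

k=0: prepend 't' → 'th'
k=1: prepend 'e' → 'eth'
k=2: prepend 'h' → 'heth'
k=3: prepend 'd' → 'dheth'
k=4: prepend 'o' → 'odheth'
k=5: prepend 't' → 'todheth'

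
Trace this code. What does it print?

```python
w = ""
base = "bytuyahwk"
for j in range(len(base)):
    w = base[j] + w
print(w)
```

kwhayutyb

j=0: prepend 'b' → 'b'
j=1: prepend 'y' → 'yb'
j=2: prepend 't' → 'tyb'
j=3: prepend 'u' → 'utyb'
j=4: prepend 'y' → 'yutyb'
j=5: prepend 'a' → 'ayutyb'
j=6: prepend 'h' → 'hayutyb'
j=7: prepend 'w' → 'whayutyb'
j=8: prepend 'k' → 'kwhayutyb'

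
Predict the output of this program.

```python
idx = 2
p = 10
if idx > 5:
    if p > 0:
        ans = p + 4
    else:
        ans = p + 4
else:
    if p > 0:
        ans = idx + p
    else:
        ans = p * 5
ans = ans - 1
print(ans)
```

11

idx=2, p=10
idx > 5 is False; p > 0 is True
→ ans = idx + p = 12
ans = 12-1 = 11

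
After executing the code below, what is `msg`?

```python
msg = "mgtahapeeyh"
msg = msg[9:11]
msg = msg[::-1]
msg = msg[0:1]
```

'h'

slice [9:11] → 'yh'
reverse → 'hy'
slice [0:1] → 'h'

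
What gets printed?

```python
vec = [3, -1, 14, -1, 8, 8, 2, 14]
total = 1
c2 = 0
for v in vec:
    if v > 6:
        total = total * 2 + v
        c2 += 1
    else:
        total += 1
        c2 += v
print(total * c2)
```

1624

v=3: not >6, total = 1+1 = 2; c2=3
v=-1: not >6, total = 2+1 = 3; c2=2
v=14: >6, total = 3*2+14 = 20; c2=3
v=-1: not >6, total = 20+1 = 21; c2=2
v=8: >6, total = 21*2+8 = 50; c2=3
v=8: >6, total = 50*2+8 = 108; c2=4
v=2: not >6, total = 108+1 = 109; c2=6
v=14: >6, total = 109*2+14 = 232; c2=7
total*c2 = 232*7 = 1624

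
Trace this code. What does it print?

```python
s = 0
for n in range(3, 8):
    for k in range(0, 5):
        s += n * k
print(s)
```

n=3,k=0: s = 0+0 = 0
n=3,k=1: s = 0+3 = 3
n=3,k=2: s = 3+6 = 9
n=3,k=3: s = 9+9 = 18
n=3,k=4: s = 18+12 = 30
n=4,k=0: s = 30+0 = 30
n=4,k=1: s = 30+4 = 34
n=4,k=2: s = 34+8 = 42
n=4,k=3: s = 42+12 = 54
n=4,k=4: s = 54+16 = 70
n=5,k=0: s = 70+0 = 70
n=5,k=1: s = 70+5 = 75
n=5,k=2: s = 75+10 = 85
n=5,k=3: s = 85+15 = 100
n=5,k=4: s = 100+20 = 120
n=6,k=0: s = 120+0 = 120
n=6,k=1: s = 120+6 = 126
n=6,k=2: s = 126+12 = 138
n=6,k=3: s = 138+18 = 156
n=6,k=4: s = 156+24 = 180
n=7,k=0: s = 180+0 = 180
n=7,k=1: s = 180+7 = 187
n=7,k=2: s = 187+14 = 201
n=7,k=3: s = 201+21 = 222
n=7,k=4: s = 222+28 = 250

250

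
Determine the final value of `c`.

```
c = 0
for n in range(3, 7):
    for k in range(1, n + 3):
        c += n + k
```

222

n=3,k=1: c = 0+4 = 4
n=3,k=2: c = 4+5 = 9
n=3,k=3: c = 9+6 = 15
n=3,k=4: c = 15+7 = 22
n=3,k=5: c = 22+8 = 30
n=4,k=1: c = 30+5 = 35
n=4,k=2: c = 35+6 = 41
n=4,k=3: c = 41+7 = 48
n=4,k=4: c = 48+8 = 56
n=4,k=5: c = 56+9 = 65
n=4,k=6: c = 65+10 = 75
n=5,k=1: c = 75+6 = 81
n=5,k=2: c = 81+7 = 88
n=5,k=3: c = 88+8 = 96
n=5,k=4: c = 96+9 = 105
n=5,k=5: c = 105+10 = 115
n=5,k=6: c = 115+11 = 126
n=5,k=7: c = 126+12 = 138
n=6,k=1: c = 138+7 = 145
n=6,k=2: c = 145+8 = 153
n=6,k=3: c = 153+9 = 162
n=6,k=4: c = 162+10 = 172
n=6,k=5: c = 172+11 = 183
n=6,k=6: c = 183+12 = 195
n=6,k=7: c = 195+13 = 208
n=6,k=8: c = 208+14 = 222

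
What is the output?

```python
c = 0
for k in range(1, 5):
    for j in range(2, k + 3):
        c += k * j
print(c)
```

k=1,j=2: c = 0+2 = 2
k=1,j=3: c = 2+3 = 5
k=2,j=2: c = 5+4 = 9
k=2,j=3: c = 9+6 = 15
k=2,j=4: c = 15+8 = 23
k=3,j=2: c = 23+6 = 29
k=3,j=3: c = 29+9 = 38
k=3,j=4: c = 38+12 = 50
k=3,j=5: c = 50+15 = 65
k=4,j=2: c = 65+8 = 73
k=4,j=3: c = 73+12 = 85
k=4,j=4: c = 85+16 = 101
k=4,j=5: c = 101+20 = 121
k=4,j=6: c = 121+24 = 145

145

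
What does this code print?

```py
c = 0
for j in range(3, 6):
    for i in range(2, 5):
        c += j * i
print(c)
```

108

j=3,i=2: c = 0+6 = 6
j=3,i=3: c = 6+9 = 15
j=3,i=4: c = 15+12 = 27
j=4,i=2: c = 27+8 = 35
j=4,i=3: c = 35+12 = 47
j=4,i=4: c = 47+16 = 63
j=5,i=2: c = 63+10 = 73
j=5,i=3: c = 73+15 = 88
j=5,i=4: c = 88+20 = 108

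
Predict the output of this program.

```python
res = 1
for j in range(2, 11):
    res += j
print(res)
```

j=2: res = 1+2 = 3
j=3: res = 3+3 = 6
j=4: res = 6+4 = 10
j=5: res = 10+5 = 15
j=6: res = 15+6 = 21
j=7: res = 21+7 = 28
j=8: res = 28+8 = 36
j=9: res = 36+9 = 45
j=10: res = 45+10 = 55

55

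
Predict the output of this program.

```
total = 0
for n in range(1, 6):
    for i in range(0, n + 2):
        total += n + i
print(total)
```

140

n=1,i=0: total = 0+1 = 1
n=1,i=1: total = 1+2 = 3
n=1,i=2: total = 3+3 = 6
n=2,i=0: total = 6+2 = 8
n=2,i=1: total = 8+3 = 11
n=2,i=2: total = 11+4 = 15
n=2,i=3: total = 15+5 = 20
n=3,i=0: total = 20+3 = 23
n=3,i=1: total = 23+4 = 27
n=3,i=2: total = 27+5 = 32
n=3,i=3: total = 32+6 = 38
n=3,i=4: total = 38+7 = 45
n=4,i=0: total = 45+4 = 49
n=4,i=1: total = 49+5 = 54
n=4,i=2: total = 54+6 = 60
n=4,i=3: total = 60+7 = 67
n=4,i=4: total = 67+8 = 75
n=4,i=5: total = 75+9 = 84
n=5,i=0: total = 84+5 = 89
n=5,i=1: total = 89+6 = 95
n=5,i=2: total = 95+7 = 102
n=5,i=3: total = 102+8 = 110
n=5,i=4: total = 110+9 = 119
n=5,i=5: total = 119+10 = 129
n=5,i=6: total = 129+11 = 140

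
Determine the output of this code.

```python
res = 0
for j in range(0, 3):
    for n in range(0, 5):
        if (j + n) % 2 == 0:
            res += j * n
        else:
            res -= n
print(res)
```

2

j=0,n=0: even sum, res = 0+0 = 0
j=0,n=1: odd sum, res = 0-1 = -1
j=0,n=2: even sum, res = (-1)+0 = -1
j=0,n=3: odd sum, res = (-1)-3 = -4
j=0,n=4: even sum, res = (-4)+0 = -4
j=1,n=0: odd sum, res = (-4)-0 = -4
j=1,n=1: even sum, res = (-4)+1 = -3
j=1,n=2: odd sum, res = (-3)-2 = -5
j=1,n=3: even sum, res = (-5)+3 = -2
j=1,n=4: odd sum, res = (-2)-4 = -6
j=2,n=0: even sum, res = (-6)+0 = -6
j=2,n=1: odd sum, res = (-6)-1 = -7
j=2,n=2: even sum, res = (-7)+4 = -3
j=2,n=3: odd sum, res = (-3)-3 = -6
j=2,n=4: even sum, res = (-6)+8 = 2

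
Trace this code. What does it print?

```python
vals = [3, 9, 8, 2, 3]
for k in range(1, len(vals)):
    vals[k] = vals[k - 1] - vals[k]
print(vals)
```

[3, -6, -14, -16, -19]

k=1: vals[1] = 3-9 = -6 → [3, -6, 8, 2, 3]
k=2: vals[2] = (-6)-8 = -14 → [3, -6, -14, 2, 3]
k=3: vals[3] = (-14)-2 = -16 → [3, -6, -14, -16, 3]
k=4: vals[4] = (-16)-3 = -19 → [3, -6, -14, -16, -19]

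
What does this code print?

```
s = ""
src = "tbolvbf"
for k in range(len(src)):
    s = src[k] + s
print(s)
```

k=0: prepend 't' → 't'
k=1: prepend 'b' → 'bt'
k=2: prepend 'o' → 'obt'
k=3: prepend 'l' → 'lobt'
k=4: prepend 'v' → 'vlobt'
k=5: prepend 'b' → 'bvlobt'
k=6: prepend 'f' → 'fbvlobt'

fbvlobt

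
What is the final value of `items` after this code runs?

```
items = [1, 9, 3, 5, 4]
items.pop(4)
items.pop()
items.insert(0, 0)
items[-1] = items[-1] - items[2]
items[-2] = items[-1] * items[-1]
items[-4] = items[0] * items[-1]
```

[0, 1, 36, -6]

pop(4) removes 4 → [1, 9, 3, 5]
pop() removes 5 → [1, 9, 3]
insert 0 at 0 → [0, 1, 9, 3]
items[-1] = items[-1]-items[2] = 3-9 = -6 → [0, 1, 9, -6]
items[-2] = items[-1]*items[-1] = (-6)*(-6) = 36 → [0, 1, 36, -6]
items[-4] = items[0]*items[-1] = 0*(-6) = 0 → [0, 1, 36, -6]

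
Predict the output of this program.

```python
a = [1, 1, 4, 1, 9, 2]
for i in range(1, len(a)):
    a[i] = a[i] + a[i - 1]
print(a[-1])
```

18

i=1: a[1] = 1+1 = 2 → [1, 2, 4, 1, 9, 2]
i=2: a[2] = 4+2 = 6 → [1, 2, 6, 1, 9, 2]
i=3: a[3] = 1+6 = 7 → [1, 2, 6, 7, 9, 2]
i=4: a[4] = 9+7 = 16 → [1, 2, 6, 7, 16, 2]
i=5: a[5] = 2+16 = 18 → [1, 2, 6, 7, 16, 18]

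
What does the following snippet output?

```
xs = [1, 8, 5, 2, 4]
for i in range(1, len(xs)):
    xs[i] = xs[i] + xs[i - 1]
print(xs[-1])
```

i=1: xs[1] = 8+1 = 9 → [1, 9, 5, 2, 4]
i=2: xs[2] = 5+9 = 14 → [1, 9, 14, 2, 4]
i=3: xs[3] = 2+14 = 16 → [1, 9, 14, 16, 4]
i=4: xs[4] = 4+16 = 20 → [1, 9, 14, 16, 20]

20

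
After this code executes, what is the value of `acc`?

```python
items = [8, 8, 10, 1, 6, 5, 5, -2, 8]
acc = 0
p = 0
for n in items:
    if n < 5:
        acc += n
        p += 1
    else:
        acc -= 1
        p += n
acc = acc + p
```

44

n=8: not <5, acc = 0-1 = -1; p=8
n=8: not <5, acc = (-1)-1 = -2; p=16
n=10: not <5, acc = (-2)-1 = -3; p=26
n=1: <5, acc = (-3)+1 = -2; p=27
n=6: not <5, acc = (-2)-1 = -3; p=33
n=5: not <5, acc = (-3)-1 = -4; p=38
n=5: not <5, acc = (-4)-1 = -5; p=43
n=-2: <5, acc = (-5)+(-2) = -7; p=44
n=8: not <5, acc = (-7)-1 = -8; p=52
acc+p = (-8)+52 = 44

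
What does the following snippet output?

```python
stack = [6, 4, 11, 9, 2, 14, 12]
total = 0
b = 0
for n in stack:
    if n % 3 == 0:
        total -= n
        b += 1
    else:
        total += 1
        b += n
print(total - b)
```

n=6: %3==0, total = 0-6 = -6; b=1
n=4: not %3==0, total = (-6)+1 = -5; b=5
n=11: not %3==0, total = (-5)+1 = -4; b=16
n=9: %3==0, total = (-4)-9 = -13; b=17
n=2: not %3==0, total = (-13)+1 = -12; b=19
n=14: not %3==0, total = (-12)+1 = -11; b=33
n=12: %3==0, total = (-11)-12 = -23; b=34
total-b = (-23)-34 = -57

-57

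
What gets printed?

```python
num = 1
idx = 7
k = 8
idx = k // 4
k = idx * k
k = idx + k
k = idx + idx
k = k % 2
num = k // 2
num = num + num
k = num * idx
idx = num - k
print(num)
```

0

idx = 8//4 = 2
k = 2*8 = 16
k = 2+16 = 18
k = 2+2 = 4
k = 4%2 = 0
num = 0//2 = 0
num = 0+0 = 0
k = 0*2 = 0
idx = 0-0 = 0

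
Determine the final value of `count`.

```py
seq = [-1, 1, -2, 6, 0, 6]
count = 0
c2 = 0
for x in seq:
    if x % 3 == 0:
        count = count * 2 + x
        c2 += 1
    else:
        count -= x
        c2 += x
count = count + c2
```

x=-1: not %3==0, count = 0-(-1) = 1; c2=-1
x=1: not %3==0, count = 1-1 = 0; c2=0
x=-2: not %3==0, count = 0-(-2) = 2; c2=-2
x=6: %3==0, count = 2*2+6 = 10; c2=-1
x=0: %3==0, count = 10*2+0 = 20; c2=0
x=6: %3==0, count = 20*2+6 = 46; c2=1
count+c2 = 46+1 = 47

47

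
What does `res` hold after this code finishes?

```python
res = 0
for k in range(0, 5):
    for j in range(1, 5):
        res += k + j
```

k=0,j=1: res = 0+1 = 1
k=0,j=2: res = 1+2 = 3
k=0,j=3: res = 3+3 = 6
k=0,j=4: res = 6+4 = 10
k=1,j=1: res = 10+2 = 12
k=1,j=2: res = 12+3 = 15
k=1,j=3: res = 15+4 = 19
k=1,j=4: res = 19+5 = 24
k=2,j=1: res = 24+3 = 27
k=2,j=2: res = 27+4 = 31
k=2,j=3: res = 31+5 = 36
k=2,j=4: res = 36+6 = 42
k=3,j=1: res = 42+4 = 46
k=3,j=2: res = 46+5 = 51
k=3,j=3: res = 51+6 = 57
k=3,j=4: res = 57+7 = 64
k=4,j=1: res = 64+5 = 69
k=4,j=2: res = 69+6 = 75
k=4,j=3: res = 75+7 = 82
k=4,j=4: res = 82+8 = 90

90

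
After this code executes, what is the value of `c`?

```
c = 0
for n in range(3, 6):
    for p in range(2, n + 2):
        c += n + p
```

n=3,p=2: c = 0+5 = 5
n=3,p=3: c = 5+6 = 11
n=3,p=4: c = 11+7 = 18
n=4,p=2: c = 18+6 = 24
n=4,p=3: c = 24+7 = 31
n=4,p=4: c = 31+8 = 39
n=4,p=5: c = 39+9 = 48
n=5,p=2: c = 48+7 = 55
n=5,p=3: c = 55+8 = 63
n=5,p=4: c = 63+9 = 72
n=5,p=5: c = 72+10 = 82
n=5,p=6: c = 82+11 = 93

93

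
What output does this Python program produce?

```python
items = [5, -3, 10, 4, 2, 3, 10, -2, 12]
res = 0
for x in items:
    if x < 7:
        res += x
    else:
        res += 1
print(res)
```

12

x=5: <7, res = 0+5 = 5
x=-3: <7, res = 5+(-3) = 2
x=10: not <7, res = 2+1 = 3
x=4: <7, res = 3+4 = 7
x=2: <7, res = 7+2 = 9
x=3: <7, res = 9+3 = 12
x=10: not <7, res = 12+1 = 13
x=-2: <7, res = 13+(-2) = 11
x=12: not <7, res = 11+1 = 12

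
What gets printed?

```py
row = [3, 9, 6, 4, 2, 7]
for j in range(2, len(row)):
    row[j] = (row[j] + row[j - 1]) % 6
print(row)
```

[3, 9, 3, 1, 3, 4]

j=2: row[2] = (6+9)%6 = 3 → [3, 9, 3, 4, 2, 7]
j=3: row[3] = (4+3)%6 = 1 → [3, 9, 3, 1, 2, 7]
j=4: row[4] = (2+1)%6 = 3 → [3, 9, 3, 1, 3, 7]
j=5: row[5] = (7+3)%6 = 4 → [3, 9, 3, 1, 3, 4]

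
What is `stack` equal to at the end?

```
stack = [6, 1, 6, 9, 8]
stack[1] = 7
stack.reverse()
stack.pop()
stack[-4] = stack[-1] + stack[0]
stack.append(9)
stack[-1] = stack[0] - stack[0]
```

[15, 9, 6, 7, 0]

stack[1] = 7 → [6, 7, 6, 9, 8]
reverse → [8, 9, 6, 7, 6]
pop() removes 6 → [8, 9, 6, 7]
stack[-4] = stack[-1]+stack[0] = 7+8 = 15 → [15, 9, 6, 7]
append 9 → [15, 9, 6, 7, 9]
stack[-1] = stack[0]-stack[0] = 15-15 = 0 → [15, 9, 6, 7, 0]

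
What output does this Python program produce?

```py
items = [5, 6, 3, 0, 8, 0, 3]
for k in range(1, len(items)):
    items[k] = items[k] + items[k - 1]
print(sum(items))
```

k=1: items[1] = 6+5 = 11 → [5, 11, 3, 0, 8, 0, 3]
k=2: items[2] = 3+11 = 14 → [5, 11, 14, 0, 8, 0, 3]
k=3: items[3] = 0+14 = 14 → [5, 11, 14, 14, 8, 0, 3]
k=4: items[4] = 8+14 = 22 → [5, 11, 14, 14, 22, 0, 3]
k=5: items[5] = 0+22 = 22 → [5, 11, 14, 14, 22, 22, 3]
k=6: items[6] = 3+22 = 25 → [5, 11, 14, 14, 22, 22, 25]
sum = 113

113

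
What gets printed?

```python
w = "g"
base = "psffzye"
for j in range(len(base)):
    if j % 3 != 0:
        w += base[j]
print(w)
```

j=0: skip
j=1: add 's' → 'gs'
j=2: add 'f' → 'gsf'
j=3: skip
j=4: add 'z' → 'gsfz'
j=5: add 'y' → 'gsfzy'
j=6: skip

gsfzy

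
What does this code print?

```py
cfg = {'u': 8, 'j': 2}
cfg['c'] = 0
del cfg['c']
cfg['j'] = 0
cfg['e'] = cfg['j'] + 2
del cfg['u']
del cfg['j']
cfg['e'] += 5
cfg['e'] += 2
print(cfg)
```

{'e': 9}

cfg['c'] = 0 → {'u': 8, 'j': 2, 'c': 0}
del 'c' → {'u': 8, 'j': 2}
cfg['j'] = 0 → {'u': 8, 'j': 0}
cfg['e'] = cfg['j']+2 = 2 → {'u': 8, 'j': 0, 'e': 2}
del 'u' → {'j': 0, 'e': 2}
del 'j' → {'e': 2}
cfg['e'] = 2+5 = 7 → {'e': 7}
cfg['e'] = 7+2 = 9 → {'e': 9}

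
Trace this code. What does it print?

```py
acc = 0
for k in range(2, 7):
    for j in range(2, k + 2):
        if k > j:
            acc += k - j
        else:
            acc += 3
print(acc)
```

50

k=2,j=2: not 2>2, acc = 0+3 = 3
k=2,j=3: not 2>3, acc = 3+3 = 6
k=3,j=2: 3>2, acc = 6+1 = 7
k=3,j=3: not 3>3, acc = 7+3 = 10
k=3,j=4: not 3>4, acc = 10+3 = 13
k=4,j=2: 4>2, acc = 13+2 = 15
k=4,j=3: 4>3, acc = 15+1 = 16
k=4,j=4: not 4>4, acc = 16+3 = 19
k=4,j=5: not 4>5, acc = 19+3 = 22
k=5,j=2: 5>2, acc = 22+3 = 25
k=5,j=3: 5>3, acc = 25+2 = 27
k=5,j=4: 5>4, acc = 27+1 = 28
k=5,j=5: not 5>5, acc = 28+3 = 31
k=5,j=6: not 5>6, acc = 31+3 = 34
k=6,j=2: 6>2, acc = 34+4 = 38
k=6,j=3: 6>3, acc = 38+3 = 41
k=6,j=4: 6>4, acc = 41+2 = 43
k=6,j=5: 6>5, acc = 43+1 = 44
k=6,j=6: not 6>6, acc = 44+3 = 47
k=6,j=7: not 6>7, acc = 47+3 = 50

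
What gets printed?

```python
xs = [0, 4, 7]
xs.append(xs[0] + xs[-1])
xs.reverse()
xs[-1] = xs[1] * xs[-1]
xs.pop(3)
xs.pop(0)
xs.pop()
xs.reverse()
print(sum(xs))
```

7

append xs[0]+xs[-1] = 0+7 = 7 → [0, 4, 7, 7]
reverse → [7, 7, 4, 0]
xs[-1] = xs[1]*xs[-1] = 7*0 = 0 → [7, 7, 4, 0]
pop(3) removes 0 → [7, 7, 4]
pop(0) removes 7 → [7, 4]
pop() removes 4 → [7]
reverse → [7]
sum = 7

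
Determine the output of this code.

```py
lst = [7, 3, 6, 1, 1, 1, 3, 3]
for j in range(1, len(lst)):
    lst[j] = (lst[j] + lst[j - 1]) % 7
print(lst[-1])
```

j=1: lst[1] = (3+7)%7 = 3 → [7, 3, 6, 1, 1, 1, 3, 3]
j=2: lst[2] = (6+3)%7 = 2 → [7, 3, 2, 1, 1, 1, 3, 3]
j=3: lst[3] = (1+2)%7 = 3 → [7, 3, 2, 3, 1, 1, 3, 3]
j=4: lst[4] = (1+3)%7 = 4 → [7, 3, 2, 3, 4, 1, 3, 3]
j=5: lst[5] = (1+4)%7 = 5 → [7, 3, 2, 3, 4, 5, 3, 3]
j=6: lst[6] = (3+5)%7 = 1 → [7, 3, 2, 3, 4, 5, 1, 3]
j=7: lst[7] = (3+1)%7 = 4 → [7, 3, 2, 3, 4, 5, 1, 4]

4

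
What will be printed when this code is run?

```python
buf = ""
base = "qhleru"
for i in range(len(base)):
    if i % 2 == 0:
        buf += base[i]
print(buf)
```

i=0: add 'q' → 'q'
i=1: skip
i=2: add 'l' → 'ql'
i=3: skip
i=4: add 'r' → 'qlr'
i=5: skip

qlr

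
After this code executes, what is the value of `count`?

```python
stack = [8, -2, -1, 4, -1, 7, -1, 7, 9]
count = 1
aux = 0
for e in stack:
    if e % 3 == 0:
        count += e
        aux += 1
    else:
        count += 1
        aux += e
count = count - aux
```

e=8: not %3==0, count = 1+1 = 2; aux=8
e=-2: not %3==0, count = 2+1 = 3; aux=6
e=-1: not %3==0, count = 3+1 = 4; aux=5
e=4: not %3==0, count = 4+1 = 5; aux=9
e=-1: not %3==0, count = 5+1 = 6; aux=8
e=7: not %3==0, count = 6+1 = 7; aux=15
e=-1: not %3==0, count = 7+1 = 8; aux=14
e=7: not %3==0, count = 8+1 = 9; aux=21
e=9: %3==0, count = 9+9 = 18; aux=22
count-aux = 18-22 = -4

-4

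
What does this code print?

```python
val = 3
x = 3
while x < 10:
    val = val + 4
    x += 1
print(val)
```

31

x=3: val = 3+4 = 7
x=4: val = 7+4 = 11
x=5: val = 11+4 = 15
x=6: val = 15+4 = 19
x=7: val = 19+4 = 23
x=8: val = 23+4 = 27
x=9: val = 27+4 = 31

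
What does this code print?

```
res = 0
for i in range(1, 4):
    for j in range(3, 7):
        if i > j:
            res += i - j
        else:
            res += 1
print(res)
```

i=1,j=3: not 1>3, res = 0+1 = 1
i=1,j=4: not 1>4, res = 1+1 = 2
i=1,j=5: not 1>5, res = 2+1 = 3
i=1,j=6: not 1>6, res = 3+1 = 4
i=2,j=3: not 2>3, res = 4+1 = 5
i=2,j=4: not 2>4, res = 5+1 = 6
i=2,j=5: not 2>5, res = 6+1 = 7
i=2,j=6: not 2>6, res = 7+1 = 8
i=3,j=3: not 3>3, res = 8+1 = 9
i=3,j=4: not 3>4, res = 9+1 = 10
i=3,j=5: not 3>5, res = 10+1 = 11
i=3,j=6: not 3>6, res = 11+1 = 12

12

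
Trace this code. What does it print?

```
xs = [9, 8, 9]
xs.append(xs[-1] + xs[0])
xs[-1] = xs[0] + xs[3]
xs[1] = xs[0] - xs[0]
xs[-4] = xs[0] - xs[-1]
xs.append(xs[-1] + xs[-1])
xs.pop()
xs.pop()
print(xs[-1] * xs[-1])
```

81

append xs[-1]+xs[0] = 9+9 = 18 → [9, 8, 9, 18]
xs[-1] = xs[0]+xs[3] = 9+18 = 27 → [9, 8, 9, 27]
xs[1] = xs[0]-xs[0] = 9-9 = 0 → [9, 0, 9, 27]
xs[-4] = xs[0]-xs[-1] = 9-27 = -18 → [-18, 0, 9, 27]
append xs[-1]+xs[-1] = 27+27 = 54 → [-18, 0, 9, 27, 54]
pop() removes 54 → [-18, 0, 9, 27]
pop() removes 27 → [-18, 0, 9]
xs[-1]*xs[-1] = 9*9 = 81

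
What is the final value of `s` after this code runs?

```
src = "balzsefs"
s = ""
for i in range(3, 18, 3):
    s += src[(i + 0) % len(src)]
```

'zfass'

i=3: add src[3]='z' → 'z'
i=6: add src[6]='f' → 'zf'
i=9: add src[1]='a' → 'zfa'
i=12: add src[4]='s' → 'zfas'
i=15: add src[7]='s' → 'zfass'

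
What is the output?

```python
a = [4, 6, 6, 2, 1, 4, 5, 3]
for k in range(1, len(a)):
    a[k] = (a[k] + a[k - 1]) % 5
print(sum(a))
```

k=1: a[1] = (6+4)%5 = 0 → [4, 0, 6, 2, 1, 4, 5, 3]
k=2: a[2] = (6+0)%5 = 1 → [4, 0, 1, 2, 1, 4, 5, 3]
k=3: a[3] = (2+1)%5 = 3 → [4, 0, 1, 3, 1, 4, 5, 3]
k=4: a[4] = (1+3)%5 = 4 → [4, 0, 1, 3, 4, 4, 5, 3]
k=5: a[5] = (4+4)%5 = 3 → [4, 0, 1, 3, 4, 3, 5, 3]
k=6: a[6] = (5+3)%5 = 3 → [4, 0, 1, 3, 4, 3, 3, 3]
k=7: a[7] = (3+3)%5 = 1 → [4, 0, 1, 3, 4, 3, 3, 1]
sum = 19

19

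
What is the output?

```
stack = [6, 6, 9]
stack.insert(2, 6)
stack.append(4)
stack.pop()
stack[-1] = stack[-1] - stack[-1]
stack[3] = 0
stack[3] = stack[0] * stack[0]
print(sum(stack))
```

insert 6 at 2 → [6, 6, 6, 9]
append 4 → [6, 6, 6, 9, 4]
pop() removes 4 → [6, 6, 6, 9]
stack[-1] = stack[-1]-stack[-1] = 9-9 = 0 → [6, 6, 6, 0]
stack[3] = 0 → [6, 6, 6, 0]
stack[3] = stack[0]*stack[0] = 6*6 = 36 → [6, 6, 6, 36]
sum = 54

54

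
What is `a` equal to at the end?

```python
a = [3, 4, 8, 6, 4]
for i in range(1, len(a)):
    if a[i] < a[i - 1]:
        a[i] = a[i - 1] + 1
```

[3, 4, 8, 9, 10]

i=1: 4>=3, unchanged → [3, 4, 8, 6, 4]
i=2: 8>=4, unchanged → [3, 4, 8, 6, 4]
i=3: 6<8, a[3] = 8+1 = 9 → [3, 4, 8, 9, 4]
i=4: 4<9, a[4] = 9+1 = 10 → [3, 4, 8, 9, 10]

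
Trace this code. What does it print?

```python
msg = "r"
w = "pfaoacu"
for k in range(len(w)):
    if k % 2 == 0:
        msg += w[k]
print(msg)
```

k=0: add 'p' → 'rp'
k=1: skip
k=2: add 'a' → 'rpa'
k=3: skip
k=4: add 'a' → 'rpaa'
k=5: skip
k=6: add 'u' → 'rpaau'

rpaau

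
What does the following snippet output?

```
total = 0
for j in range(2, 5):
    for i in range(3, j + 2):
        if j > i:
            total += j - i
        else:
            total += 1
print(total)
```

j=2,i=3: not 2>3, total = 0+1 = 1
j=3,i=3: not 3>3, total = 1+1 = 2
j=3,i=4: not 3>4, total = 2+1 = 3
j=4,i=3: 4>3, total = 3+1 = 4
j=4,i=4: not 4>4, total = 4+1 = 5
j=4,i=5: not 4>5, total = 5+1 = 6

6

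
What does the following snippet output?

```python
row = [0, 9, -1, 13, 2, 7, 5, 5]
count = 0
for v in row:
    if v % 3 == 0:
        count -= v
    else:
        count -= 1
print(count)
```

-15

v=0: %3==0, count = 0-0 = 0
v=9: %3==0, count = 0-9 = -9
v=-1: not %3==0, count = (-9)-1 = -10
v=13: not %3==0, count = (-10)-1 = -11
v=2: not %3==0, count = (-11)-1 = -12
v=7: not %3==0, count = (-12)-1 = -13
v=5: not %3==0, count = (-13)-1 = -14
v=5: not %3==0, count = (-14)-1 = -15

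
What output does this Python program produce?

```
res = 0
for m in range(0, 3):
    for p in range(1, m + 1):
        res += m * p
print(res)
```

7

m=1,p=1: res = 0+1 = 1
m=2,p=1: res = 1+2 = 3
m=2,p=2: res = 3+4 = 7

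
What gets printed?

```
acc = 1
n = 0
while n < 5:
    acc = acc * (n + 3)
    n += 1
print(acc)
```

n=0: acc = 1*3 = 3
n=1: acc = 3*4 = 12
n=2: acc = 12*5 = 60
n=3: acc = 60*6 = 360
n=4: acc = 360*7 = 2520

2520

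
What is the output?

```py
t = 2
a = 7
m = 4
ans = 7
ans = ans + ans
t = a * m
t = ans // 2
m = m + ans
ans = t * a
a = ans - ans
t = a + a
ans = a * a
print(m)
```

ans = 7+7 = 14
t = 7*4 = 28
t = 14//2 = 7
m = 4+14 = 18
ans = 7*7 = 49
a = 49-49 = 0
t = 0+0 = 0
ans = 0*0 = 0

18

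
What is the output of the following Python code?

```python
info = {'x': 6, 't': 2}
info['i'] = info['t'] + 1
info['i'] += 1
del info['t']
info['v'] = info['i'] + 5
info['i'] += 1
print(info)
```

info['i'] = info['t']+1 = 3 → {'x': 6, 't': 2, 'i': 3}
info['i'] = 3+1 = 4 → {'x': 6, 't': 2, 'i': 4}
del 't' → {'x': 6, 'i': 4}
info['v'] = info['i']+5 = 9 → {'x': 6, 'i': 4, 'v': 9}
info['i'] = 4+1 = 5 → {'x': 6, 'i': 5, 'v': 9}

{'x': 6, 'i': 5, 'v': 9}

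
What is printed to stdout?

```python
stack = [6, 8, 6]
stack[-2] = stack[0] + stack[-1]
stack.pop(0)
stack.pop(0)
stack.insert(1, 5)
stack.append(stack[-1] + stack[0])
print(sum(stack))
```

stack[-2] = stack[0]+stack[-1] = 6+6 = 12 → [6, 12, 6]
pop(0) removes 6 → [12, 6]
pop(0) removes 12 → [6]
insert 5 at 1 → [6, 5]
append stack[-1]+stack[0] = 5+6 = 11 → [6, 5, 11]
sum = 22

22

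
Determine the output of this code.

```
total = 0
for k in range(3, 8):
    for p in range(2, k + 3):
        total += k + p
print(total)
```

k=3,p=2: total = 0+5 = 5
k=3,p=3: total = 5+6 = 11
k=3,p=4: total = 11+7 = 18
k=3,p=5: total = 18+8 = 26
k=4,p=2: total = 26+6 = 32
k=4,p=3: total = 32+7 = 39
k=4,p=4: total = 39+8 = 47
k=4,p=5: total = 47+9 = 56
k=4,p=6: total = 56+10 = 66
k=5,p=2: total = 66+7 = 73
k=5,p=3: total = 73+8 = 81
k=5,p=4: total = 81+9 = 90
k=5,p=5: total = 90+10 = 100
k=5,p=6: total = 100+11 = 111
k=5,p=7: total = 111+12 = 123
k=6,p=2: total = 123+8 = 131
k=6,p=3: total = 131+9 = 140
k=6,p=4: total = 140+10 = 150
k=6,p=5: total = 150+11 = 161
k=6,p=6: total = 161+12 = 173
k=6,p=7: total = 173+13 = 186
k=6,p=8: total = 186+14 = 200
k=7,p=2: total = 200+9 = 209
k=7,p=3: total = 209+10 = 219
k=7,p=4: total = 219+11 = 230
k=7,p=5: total = 230+12 = 242
k=7,p=6: total = 242+13 = 255
k=7,p=7: total = 255+14 = 269
k=7,p=8: total = 269+15 = 284
k=7,p=9: total = 284+16 = 300

300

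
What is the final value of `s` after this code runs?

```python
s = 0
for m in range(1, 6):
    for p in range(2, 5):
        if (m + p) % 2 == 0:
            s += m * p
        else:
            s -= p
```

39

m=1,p=2: odd sum, s = 0-2 = -2
m=1,p=3: even sum, s = (-2)+3 = 1
m=1,p=4: odd sum, s = 1-4 = -3
m=2,p=2: even sum, s = (-3)+4 = 1
m=2,p=3: odd sum, s = 1-3 = -2
m=2,p=4: even sum, s = (-2)+8 = 6
m=3,p=2: odd sum, s = 6-2 = 4
m=3,p=3: even sum, s = 4+9 = 13
m=3,p=4: odd sum, s = 13-4 = 9
m=4,p=2: even sum, s = 9+8 = 17
m=4,p=3: odd sum, s = 17-3 = 14
m=4,p=4: even sum, s = 14+16 = 30
m=5,p=2: odd sum, s = 30-2 = 28
m=5,p=3: even sum, s = 28+15 = 43
m=5,p=4: odd sum, s = 43-4 = 39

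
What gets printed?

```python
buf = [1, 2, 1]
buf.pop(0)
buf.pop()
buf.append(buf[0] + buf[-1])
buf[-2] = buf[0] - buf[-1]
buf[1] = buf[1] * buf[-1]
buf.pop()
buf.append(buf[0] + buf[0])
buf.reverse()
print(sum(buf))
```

-6

pop(0) removes 1 → [2, 1]
pop() removes 1 → [2]
append buf[0]+buf[-1] = 2+2 = 4 → [2, 4]
buf[-2] = buf[0]-buf[-1] = 2-4 = -2 → [-2, 4]
buf[1] = buf[1]*buf[-1] = 4*4 = 16 → [-2, 16]
pop() removes 16 → [-2]
append buf[0]+buf[0] = (-2)+(-2) = -4 → [-2, -4]
reverse → [-4, -2]
sum = -6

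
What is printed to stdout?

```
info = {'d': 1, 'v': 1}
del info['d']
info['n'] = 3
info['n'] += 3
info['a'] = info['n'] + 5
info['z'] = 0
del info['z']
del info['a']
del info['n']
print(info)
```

{'v': 1}

del 'd' → {'v': 1}
info['n'] = 3 → {'v': 1, 'n': 3}
info['n'] = 3+3 = 6 → {'v': 1, 'n': 6}
info['a'] = info['n']+5 = 11 → {'v': 1, 'n': 6, 'a': 11}
info['z'] = 0 → {'v': 1, 'n': 6, 'a': 11, 'z': 0}
del 'z' → {'v': 1, 'n': 6, 'a': 11}
del 'a' → {'v': 1, 'n': 6}
del 'n' → {'v': 1}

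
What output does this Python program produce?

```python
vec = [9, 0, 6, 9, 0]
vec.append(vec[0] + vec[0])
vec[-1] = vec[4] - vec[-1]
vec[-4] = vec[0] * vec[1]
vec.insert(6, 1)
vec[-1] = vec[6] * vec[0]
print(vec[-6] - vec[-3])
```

append vec[0]+vec[0] = 9+9 = 18 → [9, 0, 6, 9, 0, 18]
vec[-1] = vec[4]-vec[-1] = 0-18 = -18 → [9, 0, 6, 9, 0, -18]
vec[-4] = vec[0]*vec[1] = 9*0 = 0 → [9, 0, 0, 9, 0, -18]
insert 1 at 6 → [9, 0, 0, 9, 0, -18, 1]
vec[-1] = vec[6]*vec[0] = 1*9 = 9 → [9, 0, 0, 9, 0, -18, 9]
vec[-6]-vec[-3] = 0-0 = 0

0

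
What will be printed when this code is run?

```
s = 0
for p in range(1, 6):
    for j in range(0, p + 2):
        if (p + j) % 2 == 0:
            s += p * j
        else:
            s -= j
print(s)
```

53

p=1,j=0: odd sum, s = 0-0 = 0
p=1,j=1: even sum, s = 0+1 = 1
p=1,j=2: odd sum, s = 1-2 = -1
p=2,j=0: even sum, s = (-1)+0 = -1
p=2,j=1: odd sum, s = (-1)-1 = -2
p=2,j=2: even sum, s = (-2)+4 = 2
p=2,j=3: odd sum, s = 2-3 = -1
p=3,j=0: odd sum, s = (-1)-0 = -1
p=3,j=1: even sum, s = (-1)+3 = 2
p=3,j=2: odd sum, s = 2-2 = 0
p=3,j=3: even sum, s = 0+9 = 9
p=3,j=4: odd sum, s = 9-4 = 5
p=4,j=0: even sum, s = 5+0 = 5
p=4,j=1: odd sum, s = 5-1 = 4
p=4,j=2: even sum, s = 4+8 = 12
p=4,j=3: odd sum, s = 12-3 = 9
p=4,j=4: even sum, s = 9+16 = 25
p=4,j=5: odd sum, s = 25-5 = 20
p=5,j=0: odd sum, s = 20-0 = 20
p=5,j=1: even sum, s = 20+5 = 25
p=5,j=2: odd sum, s = 25-2 = 23
p=5,j=3: even sum, s = 23+15 = 38
p=5,j=4: odd sum, s = 38-4 = 34
p=5,j=5: even sum, s = 34+25 = 59
p=5,j=6: odd sum, s = 59-6 = 53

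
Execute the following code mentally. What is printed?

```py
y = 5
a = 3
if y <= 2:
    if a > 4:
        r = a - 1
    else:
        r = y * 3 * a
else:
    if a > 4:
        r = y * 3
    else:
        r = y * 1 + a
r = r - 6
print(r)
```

2

y=5, a=3
y <= 2 is False; a > 4 is False
→ r = y * 1 + a = 8
r = 8-6 = 2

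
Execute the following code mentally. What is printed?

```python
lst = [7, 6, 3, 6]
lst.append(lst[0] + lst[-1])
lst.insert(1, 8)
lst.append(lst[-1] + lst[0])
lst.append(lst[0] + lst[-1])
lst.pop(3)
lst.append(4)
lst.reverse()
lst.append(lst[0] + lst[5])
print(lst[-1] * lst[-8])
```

270

append lst[0]+lst[-1] = 7+6 = 13 → [7, 6, 3, 6, 13]
insert 8 at 1 → [7, 8, 6, 3, 6, 13]
append lst[-1]+lst[0] = 13+7 = 20 → [7, 8, 6, 3, 6, 13, 20]
append lst[0]+lst[-1] = 7+20 = 27 → [7, 8, 6, 3, 6, 13, 20, 27]
pop(3) removes 3 → [7, 8, 6, 6, 13, 20, 27]
append 4 → [7, 8, 6, 6, 13, 20, 27, 4]
reverse → [4, 27, 20, 13, 6, 6, 8, 7]
append lst[0]+lst[5] = 4+6 = 10 → [4, 27, 20, 13, 6, 6, 8, 7, 10]
lst[-1]*lst[-8] = 10*27 = 270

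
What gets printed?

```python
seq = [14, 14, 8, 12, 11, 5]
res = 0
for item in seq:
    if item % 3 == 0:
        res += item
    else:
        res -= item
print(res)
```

-40

item=14: not %3==0, res = 0-14 = -14
item=14: not %3==0, res = (-14)-14 = -28
item=8: not %3==0, res = (-28)-8 = -36
item=12: %3==0, res = (-36)+12 = -24
item=11: not %3==0, res = (-24)-11 = -35
item=5: not %3==0, res = (-35)-5 = -40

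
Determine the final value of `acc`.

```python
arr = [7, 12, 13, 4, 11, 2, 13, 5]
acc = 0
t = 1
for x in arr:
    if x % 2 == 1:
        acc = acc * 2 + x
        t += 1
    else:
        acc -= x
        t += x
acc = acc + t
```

x=7: odd, acc = 0*2+7 = 7; t=2
x=12: not odd, acc = 7-12 = -5; t=14
x=13: odd, acc = (-5)*2+13 = 3; t=15
x=4: not odd, acc = 3-4 = -1; t=19
x=11: odd, acc = (-1)*2+11 = 9; t=20
x=2: not odd, acc = 9-2 = 7; t=22
x=13: odd, acc = 7*2+13 = 27; t=23
x=5: odd, acc = 27*2+5 = 59; t=24
acc+t = 59+24 = 83

83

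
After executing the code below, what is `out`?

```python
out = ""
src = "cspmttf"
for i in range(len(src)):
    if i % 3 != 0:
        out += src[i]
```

'sptt'

i=0: skip
i=1: add 's' → 's'
i=2: add 'p' → 'sp'
i=3: skip
i=4: add 't' → 'spt'
i=5: add 't' → 'sptt'
i=6: skip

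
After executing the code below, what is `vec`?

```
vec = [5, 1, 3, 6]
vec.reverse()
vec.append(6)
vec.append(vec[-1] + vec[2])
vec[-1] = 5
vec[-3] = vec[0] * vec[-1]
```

[6, 3, 1, 30, 6, 5]

reverse → [6, 3, 1, 5]
append 6 → [6, 3, 1, 5, 6]
append vec[-1]+vec[2] = 6+1 = 7 → [6, 3, 1, 5, 6, 7]
vec[-1] = 5 → [6, 3, 1, 5, 6, 5]
vec[-3] = vec[0]*vec[-1] = 6*5 = 30 → [6, 3, 1, 30, 6, 5]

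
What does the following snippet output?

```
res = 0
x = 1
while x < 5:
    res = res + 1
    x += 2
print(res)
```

x=1: res = 0+1 = 1
x=3: res = 1+1 = 2

2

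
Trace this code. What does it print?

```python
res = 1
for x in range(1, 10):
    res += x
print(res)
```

x=1: res = 1+1 = 2
x=2: res = 2+2 = 4
x=3: res = 4+3 = 7
x=4: res = 7+4 = 11
x=5: res = 11+5 = 16
x=6: res = 16+6 = 22
x=7: res = 22+7 = 29
x=8: res = 29+8 = 37
x=9: res = 37+9 = 46

46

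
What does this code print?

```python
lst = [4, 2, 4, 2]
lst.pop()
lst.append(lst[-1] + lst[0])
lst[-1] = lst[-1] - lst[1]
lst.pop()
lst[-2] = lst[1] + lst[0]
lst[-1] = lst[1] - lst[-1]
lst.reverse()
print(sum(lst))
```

12

pop() removes 2 → [4, 2, 4]
append lst[-1]+lst[0] = 4+4 = 8 → [4, 2, 4, 8]
lst[-1] = lst[-1]-lst[1] = 8-2 = 6 → [4, 2, 4, 6]
pop() removes 6 → [4, 2, 4]
lst[-2] = lst[1]+lst[0] = 2+4 = 6 → [4, 6, 4]
lst[-1] = lst[1]-lst[-1] = 6-4 = 2 → [4, 6, 2]
reverse → [2, 6, 4]
sum = 12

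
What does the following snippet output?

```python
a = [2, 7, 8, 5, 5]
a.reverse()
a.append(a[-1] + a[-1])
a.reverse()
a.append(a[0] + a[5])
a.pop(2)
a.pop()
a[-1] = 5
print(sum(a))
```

24

reverse → [5, 5, 8, 7, 2]
append a[-1]+a[-1] = 2+2 = 4 → [5, 5, 8, 7, 2, 4]
reverse → [4, 2, 7, 8, 5, 5]
append a[0]+a[5] = 4+5 = 9 → [4, 2, 7, 8, 5, 5, 9]
pop(2) removes 7 → [4, 2, 8, 5, 5, 9]
pop() removes 9 → [4, 2, 8, 5, 5]
a[-1] = 5 → [4, 2, 8, 5, 5]
sum = 24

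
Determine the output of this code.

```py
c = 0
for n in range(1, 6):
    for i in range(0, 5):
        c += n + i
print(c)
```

125

n=1,i=0: c = 0+1 = 1
n=1,i=1: c = 1+2 = 3
n=1,i=2: c = 3+3 = 6
n=1,i=3: c = 6+4 = 10
n=1,i=4: c = 10+5 = 15
n=2,i=0: c = 15+2 = 17
n=2,i=1: c = 17+3 = 20
n=2,i=2: c = 20+4 = 24
n=2,i=3: c = 24+5 = 29
n=2,i=4: c = 29+6 = 35
n=3,i=0: c = 35+3 = 38
n=3,i=1: c = 38+4 = 42
n=3,i=2: c = 42+5 = 47
n=3,i=3: c = 47+6 = 53
n=3,i=4: c = 53+7 = 60
n=4,i=0: c = 60+4 = 64
n=4,i=1: c = 64+5 = 69
n=4,i=2: c = 69+6 = 75
n=4,i=3: c = 75+7 = 82
n=4,i=4: c = 82+8 = 90
n=5,i=0: c = 90+5 = 95
n=5,i=1: c = 95+6 = 101
n=5,i=2: c = 101+7 = 108
n=5,i=3: c = 108+8 = 116
n=5,i=4: c = 116+9 = 125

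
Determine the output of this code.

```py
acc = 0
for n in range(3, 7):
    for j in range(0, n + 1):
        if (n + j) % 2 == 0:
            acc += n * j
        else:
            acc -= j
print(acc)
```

n=3,j=0: odd sum, acc = 0-0 = 0
n=3,j=1: even sum, acc = 0+3 = 3
n=3,j=2: odd sum, acc = 3-2 = 1
n=3,j=3: even sum, acc = 1+9 = 10
n=4,j=0: even sum, acc = 10+0 = 10
n=4,j=1: odd sum, acc = 10-1 = 9
n=4,j=2: even sum, acc = 9+8 = 17
n=4,j=3: odd sum, acc = 17-3 = 14
n=4,j=4: even sum, acc = 14+16 = 30
n=5,j=0: odd sum, acc = 30-0 = 30
n=5,j=1: even sum, acc = 30+5 = 35
n=5,j=2: odd sum, acc = 35-2 = 33
n=5,j=3: even sum, acc = 33+15 = 48
n=5,j=4: odd sum, acc = 48-4 = 44
n=5,j=5: even sum, acc = 44+25 = 69
n=6,j=0: even sum, acc = 69+0 = 69
n=6,j=1: odd sum, acc = 69-1 = 68
n=6,j=2: even sum, acc = 68+12 = 80
n=6,j=3: odd sum, acc = 80-3 = 77
n=6,j=4: even sum, acc = 77+24 = 101
n=6,j=5: odd sum, acc = 101-5 = 96
n=6,j=6: even sum, acc = 96+36 = 132

132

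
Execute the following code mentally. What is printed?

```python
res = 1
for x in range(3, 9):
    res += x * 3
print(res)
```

100

x=3: res = 1+3*3 = 10
x=4: res = 10+4*3 = 22
x=5: res = 22+5*3 = 37
x=6: res = 37+6*3 = 55
x=7: res = 55+7*3 = 76
x=8: res = 76+8*3 = 100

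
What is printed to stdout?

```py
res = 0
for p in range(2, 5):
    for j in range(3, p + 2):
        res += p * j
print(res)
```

p=2,j=3: res = 0+6 = 6
p=3,j=3: res = 6+9 = 15
p=3,j=4: res = 15+12 = 27
p=4,j=3: res = 27+12 = 39
p=4,j=4: res = 39+16 = 55
p=4,j=5: res = 55+20 = 75

75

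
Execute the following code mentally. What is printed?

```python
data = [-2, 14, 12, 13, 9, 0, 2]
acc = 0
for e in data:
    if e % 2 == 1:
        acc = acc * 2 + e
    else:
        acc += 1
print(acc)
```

49

e=-2: not odd, acc = 0+1 = 1
e=14: not odd, acc = 1+1 = 2
e=12: not odd, acc = 2+1 = 3
e=13: odd, acc = 3*2+13 = 19
e=9: odd, acc = 19*2+9 = 47
e=0: not odd, acc = 47+1 = 48
e=2: not odd, acc = 48+1 = 49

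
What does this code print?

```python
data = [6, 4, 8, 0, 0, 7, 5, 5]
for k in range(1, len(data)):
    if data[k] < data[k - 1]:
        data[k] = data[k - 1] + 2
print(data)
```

k=1: 4<6, data[1] = 6+2 = 8 → [6, 8, 8, 0, 0, 7, 5, 5]
k=2: 8>=8, unchanged → [6, 8, 8, 0, 0, 7, 5, 5]
k=3: 0<8, data[3] = 8+2 = 10 → [6, 8, 8, 10, 0, 7, 5, 5]
k=4: 0<10, data[4] = 10+2 = 12 → [6, 8, 8, 10, 12, 7, 5, 5]
k=5: 7<12, data[5] = 12+2 = 14 → [6, 8, 8, 10, 12, 14, 5, 5]
k=6: 5<14, data[6] = 14+2 = 16 → [6, 8, 8, 10, 12, 14, 16, 5]
k=7: 5<16, data[7] = 16+2 = 18 → [6, 8, 8, 10, 12, 14, 16, 18]

[6, 8, 8, 10, 12, 14, 16, 18]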